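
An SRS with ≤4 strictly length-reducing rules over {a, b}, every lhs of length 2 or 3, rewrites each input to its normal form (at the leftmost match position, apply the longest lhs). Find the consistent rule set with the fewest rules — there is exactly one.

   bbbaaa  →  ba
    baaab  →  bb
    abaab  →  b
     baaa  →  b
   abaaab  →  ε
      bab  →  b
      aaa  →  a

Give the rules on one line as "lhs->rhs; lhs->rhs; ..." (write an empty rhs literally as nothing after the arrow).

  | bbbaaa => bbaa => ba
  | baaab => bbab => bb
  | abaab => aab => b
  | baaa => bba => b

aa->; ab->; baa->bb; bba->b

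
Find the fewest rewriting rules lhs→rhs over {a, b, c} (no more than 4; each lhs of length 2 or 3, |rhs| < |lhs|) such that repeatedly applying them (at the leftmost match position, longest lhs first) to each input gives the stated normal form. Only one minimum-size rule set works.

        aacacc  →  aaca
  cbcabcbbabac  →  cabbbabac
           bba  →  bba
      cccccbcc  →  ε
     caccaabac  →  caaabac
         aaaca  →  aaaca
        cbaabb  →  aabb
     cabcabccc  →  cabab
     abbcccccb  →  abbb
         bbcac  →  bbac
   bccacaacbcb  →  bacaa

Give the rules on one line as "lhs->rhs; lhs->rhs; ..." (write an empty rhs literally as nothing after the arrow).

bc->b; cb->; cc->

  | aacacc => aaca
  | cbcabcbbabac => cabcbbabac => cabbbabac
  | bba
  | cccccbcc => cccbcc => cbcc => cc => ε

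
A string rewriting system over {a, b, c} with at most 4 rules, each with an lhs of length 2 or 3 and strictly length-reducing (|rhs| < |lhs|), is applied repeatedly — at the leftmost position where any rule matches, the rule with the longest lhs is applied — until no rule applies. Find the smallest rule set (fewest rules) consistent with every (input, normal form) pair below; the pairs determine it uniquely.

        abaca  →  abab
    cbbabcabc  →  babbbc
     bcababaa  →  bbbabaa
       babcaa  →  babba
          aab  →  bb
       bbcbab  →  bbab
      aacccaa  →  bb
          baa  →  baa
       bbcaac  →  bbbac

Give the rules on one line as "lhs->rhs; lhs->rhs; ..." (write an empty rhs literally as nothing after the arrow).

  | abaca => abab
  | cbbabcabc => babcabc => babbbc
  | bcababaa => bbbabaa
  | babcaa => babba

aab->bb; ca->b; cb->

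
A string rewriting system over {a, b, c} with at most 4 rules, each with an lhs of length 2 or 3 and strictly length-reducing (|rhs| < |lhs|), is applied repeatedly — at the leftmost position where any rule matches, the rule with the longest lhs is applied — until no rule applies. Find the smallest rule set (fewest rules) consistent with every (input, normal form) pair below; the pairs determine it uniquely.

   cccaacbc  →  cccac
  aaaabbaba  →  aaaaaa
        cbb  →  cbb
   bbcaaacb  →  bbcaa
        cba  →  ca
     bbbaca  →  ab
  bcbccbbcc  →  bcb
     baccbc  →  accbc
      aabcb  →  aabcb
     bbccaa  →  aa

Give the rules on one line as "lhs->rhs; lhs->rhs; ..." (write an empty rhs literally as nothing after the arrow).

aca->ab; acb->; ba->a; bcc->

  | cccaacbc => cccac
  | aaaabbaba => aaaababa => aaaaaba => aaaaaa
  | cbb
  | bbcaaacb => bbcaa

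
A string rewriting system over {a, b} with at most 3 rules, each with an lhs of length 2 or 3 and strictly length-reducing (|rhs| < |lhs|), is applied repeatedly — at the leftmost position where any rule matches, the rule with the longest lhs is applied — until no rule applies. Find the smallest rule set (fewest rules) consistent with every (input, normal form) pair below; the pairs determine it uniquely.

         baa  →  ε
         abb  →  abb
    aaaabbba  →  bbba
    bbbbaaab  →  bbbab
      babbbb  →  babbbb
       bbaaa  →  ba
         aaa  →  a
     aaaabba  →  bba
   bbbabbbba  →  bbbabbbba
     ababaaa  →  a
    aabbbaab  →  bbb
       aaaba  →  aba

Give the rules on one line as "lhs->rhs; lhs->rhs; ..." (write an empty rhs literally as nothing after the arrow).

  | baa => ε
  | abb
  | aaaabbba => aabbba => bbba
  | bbbbaaab => bbbab

aa->; baa->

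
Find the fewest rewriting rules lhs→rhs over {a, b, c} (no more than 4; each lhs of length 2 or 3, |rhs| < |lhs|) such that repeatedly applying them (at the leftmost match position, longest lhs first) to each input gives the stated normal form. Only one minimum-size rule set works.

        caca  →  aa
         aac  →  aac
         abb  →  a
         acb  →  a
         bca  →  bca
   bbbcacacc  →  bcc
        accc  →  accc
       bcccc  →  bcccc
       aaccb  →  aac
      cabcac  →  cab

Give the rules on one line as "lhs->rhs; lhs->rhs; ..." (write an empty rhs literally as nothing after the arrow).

  | caca => aa
  | aac
  | abb => a
  | acb => a

ba->b; bb->; cac->a; cb->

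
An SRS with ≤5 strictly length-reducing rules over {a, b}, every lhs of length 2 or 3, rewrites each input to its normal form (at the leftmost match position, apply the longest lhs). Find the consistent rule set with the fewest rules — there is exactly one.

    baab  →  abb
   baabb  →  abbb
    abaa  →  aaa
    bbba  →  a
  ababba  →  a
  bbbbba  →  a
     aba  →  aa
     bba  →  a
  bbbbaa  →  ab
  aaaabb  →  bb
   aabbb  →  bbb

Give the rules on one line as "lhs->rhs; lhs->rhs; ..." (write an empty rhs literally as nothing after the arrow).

  | baab => abb
  | baabb => abbb
  | abaa => aaa
  | bbba => bba => ba => a

aab->b; aba->aa; ba->a; baa->ab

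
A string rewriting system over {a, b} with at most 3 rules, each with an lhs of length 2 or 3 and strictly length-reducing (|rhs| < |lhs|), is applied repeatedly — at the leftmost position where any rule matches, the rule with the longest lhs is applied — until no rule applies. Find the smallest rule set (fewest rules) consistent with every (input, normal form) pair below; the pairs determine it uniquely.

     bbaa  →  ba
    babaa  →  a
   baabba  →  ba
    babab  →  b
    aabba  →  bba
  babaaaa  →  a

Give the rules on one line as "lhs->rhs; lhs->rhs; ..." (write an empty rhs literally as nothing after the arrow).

  | bbaa => ba
  | babaa => baa => a
  | baabba => abba => ba
  | babab => bab => b

aa->; ab->; baa->a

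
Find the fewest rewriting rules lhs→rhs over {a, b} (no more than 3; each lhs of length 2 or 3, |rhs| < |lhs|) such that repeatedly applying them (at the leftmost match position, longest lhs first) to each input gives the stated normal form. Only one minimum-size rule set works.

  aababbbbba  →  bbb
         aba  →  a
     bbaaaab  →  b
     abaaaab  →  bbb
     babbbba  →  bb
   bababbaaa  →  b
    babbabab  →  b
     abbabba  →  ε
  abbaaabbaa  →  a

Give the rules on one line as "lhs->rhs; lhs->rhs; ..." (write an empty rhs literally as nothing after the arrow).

  | aababbbbba => bbabbbbba => bbbbba => bbb
  | aba => a
  | bbaaaab => aaab => bab => b
  | abaaaab => aaaab => baab => bbb

aa->b; ab->; bba->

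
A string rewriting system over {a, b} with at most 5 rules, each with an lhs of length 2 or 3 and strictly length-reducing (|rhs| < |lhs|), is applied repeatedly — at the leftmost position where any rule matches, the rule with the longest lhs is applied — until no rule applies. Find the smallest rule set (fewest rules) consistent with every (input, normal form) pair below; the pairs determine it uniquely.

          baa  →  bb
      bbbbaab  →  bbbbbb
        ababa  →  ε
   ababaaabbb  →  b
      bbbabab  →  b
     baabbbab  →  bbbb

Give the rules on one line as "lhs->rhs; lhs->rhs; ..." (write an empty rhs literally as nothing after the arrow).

  | baa => bb
  | bbbbaab => bbbbbb
  | ababa => aa => ε
  | ababaaabbb => aaaabbb => aabbb => babb => b

aa->; aab->ba; baa->bb; bab->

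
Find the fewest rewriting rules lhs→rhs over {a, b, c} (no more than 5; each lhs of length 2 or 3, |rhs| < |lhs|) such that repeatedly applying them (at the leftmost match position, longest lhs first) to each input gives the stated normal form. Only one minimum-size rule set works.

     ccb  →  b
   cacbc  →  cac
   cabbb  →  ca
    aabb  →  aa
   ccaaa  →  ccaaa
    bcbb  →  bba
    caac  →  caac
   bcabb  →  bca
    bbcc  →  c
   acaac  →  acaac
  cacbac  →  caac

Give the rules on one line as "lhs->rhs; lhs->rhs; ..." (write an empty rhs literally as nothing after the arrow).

ab->a; bbc->; cb->b; cbb->ba

  | ccb => cb => b
  | cacbc => cabc => cac
  | cabbb => cabb => cab => ca
  | aabb => aab => aa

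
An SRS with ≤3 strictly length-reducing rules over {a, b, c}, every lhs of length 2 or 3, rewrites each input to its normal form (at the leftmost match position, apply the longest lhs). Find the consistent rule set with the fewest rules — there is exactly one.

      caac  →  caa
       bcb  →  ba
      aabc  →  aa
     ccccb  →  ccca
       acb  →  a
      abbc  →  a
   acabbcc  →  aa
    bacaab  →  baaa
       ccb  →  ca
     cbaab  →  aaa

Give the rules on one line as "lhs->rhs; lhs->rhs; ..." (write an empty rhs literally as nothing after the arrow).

ab->a; ac->a; cb->a

  | caac => caa
  | bcb => ba
  | aabc => aac => aa
  | ccccb => ccca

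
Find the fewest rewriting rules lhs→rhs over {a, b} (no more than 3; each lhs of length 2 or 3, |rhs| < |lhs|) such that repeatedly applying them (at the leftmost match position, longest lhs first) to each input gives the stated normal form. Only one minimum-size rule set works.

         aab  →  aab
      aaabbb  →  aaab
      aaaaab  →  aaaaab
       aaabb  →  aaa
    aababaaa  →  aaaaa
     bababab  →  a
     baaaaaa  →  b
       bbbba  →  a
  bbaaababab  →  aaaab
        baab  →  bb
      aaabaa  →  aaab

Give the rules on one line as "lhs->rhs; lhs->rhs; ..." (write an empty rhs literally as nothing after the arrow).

abb->a; ba->b; bba->a

  | aab
  | aaabbb => aaab
  | aaaaab
  | aaabb => aaa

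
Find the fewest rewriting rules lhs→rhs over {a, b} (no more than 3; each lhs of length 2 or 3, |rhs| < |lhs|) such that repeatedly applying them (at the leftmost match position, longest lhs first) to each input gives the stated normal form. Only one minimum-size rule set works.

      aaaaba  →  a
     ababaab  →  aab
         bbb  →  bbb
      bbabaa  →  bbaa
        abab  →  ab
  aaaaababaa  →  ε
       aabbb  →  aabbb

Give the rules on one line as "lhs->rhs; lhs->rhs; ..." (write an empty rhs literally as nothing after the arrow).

aaa->; aba->a

  | aaaaba => aba => a
  | ababaab => abaab => aab
  | bbb
  | bbabaa => bbaa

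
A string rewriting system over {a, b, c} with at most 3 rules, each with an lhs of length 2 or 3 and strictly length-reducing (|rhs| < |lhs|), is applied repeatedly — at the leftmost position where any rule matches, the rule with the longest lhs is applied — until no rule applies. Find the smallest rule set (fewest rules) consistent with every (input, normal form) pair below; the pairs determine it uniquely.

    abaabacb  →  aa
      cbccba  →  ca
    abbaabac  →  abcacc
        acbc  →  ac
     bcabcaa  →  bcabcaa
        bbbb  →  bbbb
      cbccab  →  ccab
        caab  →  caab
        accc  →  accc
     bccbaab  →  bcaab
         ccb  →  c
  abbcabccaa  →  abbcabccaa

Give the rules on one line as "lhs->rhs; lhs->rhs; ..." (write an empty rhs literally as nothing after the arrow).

aca->ac; ba->c; cb->

  | abaabacb => acabacb => acbacb => aacb => aa
  | cbccba => ccba => ca
  | abbaabac => abcabac => abcacc
  | acbc => ac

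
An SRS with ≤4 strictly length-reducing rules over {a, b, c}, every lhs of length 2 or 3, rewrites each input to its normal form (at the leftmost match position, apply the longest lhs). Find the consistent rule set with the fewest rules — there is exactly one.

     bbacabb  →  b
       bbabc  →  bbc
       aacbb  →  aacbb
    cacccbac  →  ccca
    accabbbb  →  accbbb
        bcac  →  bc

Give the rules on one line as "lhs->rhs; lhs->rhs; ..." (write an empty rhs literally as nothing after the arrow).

  | bbacabb => baabb => bab => b
  | bbabc => bbc
  | aacbb
  | cacccbac => cccbac => ccca

ab->; bac->a; cac->c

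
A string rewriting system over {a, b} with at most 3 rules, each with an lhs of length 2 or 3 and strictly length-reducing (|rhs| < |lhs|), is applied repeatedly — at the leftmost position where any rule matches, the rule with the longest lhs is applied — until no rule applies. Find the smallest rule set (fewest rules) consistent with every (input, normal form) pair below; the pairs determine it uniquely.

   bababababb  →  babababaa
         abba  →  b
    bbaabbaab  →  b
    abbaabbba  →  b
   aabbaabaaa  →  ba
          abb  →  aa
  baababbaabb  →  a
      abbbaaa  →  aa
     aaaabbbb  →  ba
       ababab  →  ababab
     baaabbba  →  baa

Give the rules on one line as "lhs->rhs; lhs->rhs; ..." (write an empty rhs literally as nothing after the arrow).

  | bababababb => babababaa
  | abba => aaa => b
  | bbaabbaab => aaabbaab => bbbaab => abaab => abba => aaa => b
  | abbaabbba => aaaabbba => babbba => baaba => bbaa => aaa => b

aaa->b; aab->ba; bb->a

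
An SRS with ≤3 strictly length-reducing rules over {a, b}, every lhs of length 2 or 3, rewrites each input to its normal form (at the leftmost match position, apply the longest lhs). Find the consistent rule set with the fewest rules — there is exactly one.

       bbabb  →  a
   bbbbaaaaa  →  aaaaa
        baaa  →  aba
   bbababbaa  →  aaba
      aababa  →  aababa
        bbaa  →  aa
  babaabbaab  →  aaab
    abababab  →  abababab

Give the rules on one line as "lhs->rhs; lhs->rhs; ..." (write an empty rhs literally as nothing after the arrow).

  | bbabb => abb => a
  | bbbbaaaaa => bbaaaaa => aaaaa
  | baaa => aba
  | bbababbaa => ababbaa => abaaa => aaba

baa->ab; bb->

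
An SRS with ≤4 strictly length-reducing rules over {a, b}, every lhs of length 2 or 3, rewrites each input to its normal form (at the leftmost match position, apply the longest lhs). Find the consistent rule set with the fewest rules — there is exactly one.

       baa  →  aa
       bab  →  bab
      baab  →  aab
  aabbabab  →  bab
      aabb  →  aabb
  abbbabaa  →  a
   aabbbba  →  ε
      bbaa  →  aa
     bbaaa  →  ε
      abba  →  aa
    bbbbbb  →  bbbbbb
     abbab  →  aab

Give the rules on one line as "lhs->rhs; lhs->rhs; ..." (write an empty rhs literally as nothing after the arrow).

aaa->; baa->aa; bba->a

  | baa => aa
  | bab
  | baab => aab
  | aabbabab => aaabab => bab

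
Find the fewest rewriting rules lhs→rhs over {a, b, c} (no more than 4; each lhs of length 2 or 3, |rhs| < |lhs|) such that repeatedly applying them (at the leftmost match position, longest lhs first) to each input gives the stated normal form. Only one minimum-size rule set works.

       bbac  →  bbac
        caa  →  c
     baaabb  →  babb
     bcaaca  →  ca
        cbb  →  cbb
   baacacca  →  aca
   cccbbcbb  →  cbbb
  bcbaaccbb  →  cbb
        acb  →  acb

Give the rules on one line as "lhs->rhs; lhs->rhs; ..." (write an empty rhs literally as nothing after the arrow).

aa->; bc->; cc->c

  | bbac
  | caa => c
  | baaabb => babb
  | bcaaca => aaca => ca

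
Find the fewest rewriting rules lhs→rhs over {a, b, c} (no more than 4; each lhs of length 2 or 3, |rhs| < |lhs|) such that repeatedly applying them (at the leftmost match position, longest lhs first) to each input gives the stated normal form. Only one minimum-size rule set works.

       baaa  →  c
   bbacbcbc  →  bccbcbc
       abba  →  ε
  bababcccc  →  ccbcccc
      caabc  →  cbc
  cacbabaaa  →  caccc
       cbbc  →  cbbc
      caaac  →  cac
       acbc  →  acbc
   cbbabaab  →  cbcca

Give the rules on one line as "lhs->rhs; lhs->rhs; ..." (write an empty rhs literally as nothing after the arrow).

aa->; ab->a; ba->c

  | baaa => caa => c
  | bbacbcbc => bccbcbc
  | abba => aba => aa => ε
  | bababcccc => cbabcccc => ccbcccc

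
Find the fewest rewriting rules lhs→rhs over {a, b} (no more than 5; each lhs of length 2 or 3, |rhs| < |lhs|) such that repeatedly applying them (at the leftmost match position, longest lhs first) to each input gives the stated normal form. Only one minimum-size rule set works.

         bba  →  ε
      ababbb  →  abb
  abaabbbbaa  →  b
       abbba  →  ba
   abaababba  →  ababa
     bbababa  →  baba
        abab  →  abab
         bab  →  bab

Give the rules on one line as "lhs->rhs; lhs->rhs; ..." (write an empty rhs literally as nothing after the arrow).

aa->b; aab->a; bba->; bbb->a

  | bba => ε
  | ababbb => abaa => abb
  | abaabbbbaa => ababbbaa => abaaaa => abbaa => aa => b
  | abbba => aaa => ba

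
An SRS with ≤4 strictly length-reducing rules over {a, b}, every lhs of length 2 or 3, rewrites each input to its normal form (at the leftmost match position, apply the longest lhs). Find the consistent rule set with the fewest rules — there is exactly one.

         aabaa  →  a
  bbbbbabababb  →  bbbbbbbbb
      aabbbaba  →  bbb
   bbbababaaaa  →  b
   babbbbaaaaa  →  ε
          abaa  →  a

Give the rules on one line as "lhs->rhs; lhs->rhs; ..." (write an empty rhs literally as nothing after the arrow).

ab->b; ba->; bab->bb

  | aabaa => abaa => baa => a
  | bbbbbabababb => bbbbbbababb => bbbbbbbabb => bbbbbbbbb
  | aabbbaba => abbbaba => bbbaba => bbbba => bbb
  | bbbababaaaa => bbbbabaaaa => bbbbbaaaa => bbbbaaa => bbbaa => bba => b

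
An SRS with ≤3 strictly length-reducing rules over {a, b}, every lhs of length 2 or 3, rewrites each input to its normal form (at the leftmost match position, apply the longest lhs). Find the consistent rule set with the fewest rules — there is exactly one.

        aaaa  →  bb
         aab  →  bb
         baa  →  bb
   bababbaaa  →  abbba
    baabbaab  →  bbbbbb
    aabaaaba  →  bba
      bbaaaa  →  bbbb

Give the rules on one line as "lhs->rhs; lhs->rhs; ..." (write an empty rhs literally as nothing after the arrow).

  | aaaa => baa => bb
  | aab => bb
  | baa => bb
  | bababbaaa => abbaaa => abbba

aa->b; bab->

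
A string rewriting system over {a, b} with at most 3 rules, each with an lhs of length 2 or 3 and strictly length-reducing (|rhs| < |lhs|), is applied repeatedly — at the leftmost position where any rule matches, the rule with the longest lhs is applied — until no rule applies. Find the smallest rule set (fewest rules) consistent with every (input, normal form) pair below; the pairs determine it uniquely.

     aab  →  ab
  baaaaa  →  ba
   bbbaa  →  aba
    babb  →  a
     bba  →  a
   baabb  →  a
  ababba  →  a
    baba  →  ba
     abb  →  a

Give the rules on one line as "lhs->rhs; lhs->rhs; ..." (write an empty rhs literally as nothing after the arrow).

aa->a; bab->b; bb->a

  | aab => ab
  | baaaaa => baaaa => baaa => baa => ba
  | bbbaa => abaa => aba
  | babb => bb => a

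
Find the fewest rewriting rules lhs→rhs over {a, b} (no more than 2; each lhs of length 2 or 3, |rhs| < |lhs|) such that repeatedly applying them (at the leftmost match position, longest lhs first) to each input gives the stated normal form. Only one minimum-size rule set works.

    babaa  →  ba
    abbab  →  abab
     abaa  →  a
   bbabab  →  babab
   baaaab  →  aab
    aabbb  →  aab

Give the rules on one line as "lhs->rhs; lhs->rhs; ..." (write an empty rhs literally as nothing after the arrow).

  | babaa => ba
  | abbab => abab
  | abaa => a
  | bbabab => babab

baa->; bb->b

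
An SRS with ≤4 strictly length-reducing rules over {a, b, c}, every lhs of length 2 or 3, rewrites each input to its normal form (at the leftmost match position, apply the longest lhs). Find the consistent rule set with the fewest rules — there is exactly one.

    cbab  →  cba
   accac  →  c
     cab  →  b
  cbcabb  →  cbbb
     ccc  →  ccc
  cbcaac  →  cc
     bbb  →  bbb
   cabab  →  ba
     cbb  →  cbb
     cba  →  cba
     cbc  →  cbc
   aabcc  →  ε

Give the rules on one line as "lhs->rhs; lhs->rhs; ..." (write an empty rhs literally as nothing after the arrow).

  | cbab => cba
  | accac => cac => c
  | cab => b
  | cbcabb => cbbb

ab->a; ac->; bac->c; ca->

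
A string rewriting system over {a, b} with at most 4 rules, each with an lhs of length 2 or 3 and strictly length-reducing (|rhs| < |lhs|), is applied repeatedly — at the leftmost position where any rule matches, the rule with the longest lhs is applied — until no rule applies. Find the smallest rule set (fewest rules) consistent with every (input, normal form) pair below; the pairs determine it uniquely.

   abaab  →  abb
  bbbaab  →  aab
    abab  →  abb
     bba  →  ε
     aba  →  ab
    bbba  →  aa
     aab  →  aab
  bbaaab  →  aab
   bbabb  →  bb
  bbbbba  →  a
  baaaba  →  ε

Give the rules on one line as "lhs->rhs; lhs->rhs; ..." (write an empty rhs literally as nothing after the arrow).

aaa->aa; ba->b; bba->; bbb->a

  | abaab => abab => abb
  | bbbaab => aaab => aab
  | abab => abb
  | bba => ε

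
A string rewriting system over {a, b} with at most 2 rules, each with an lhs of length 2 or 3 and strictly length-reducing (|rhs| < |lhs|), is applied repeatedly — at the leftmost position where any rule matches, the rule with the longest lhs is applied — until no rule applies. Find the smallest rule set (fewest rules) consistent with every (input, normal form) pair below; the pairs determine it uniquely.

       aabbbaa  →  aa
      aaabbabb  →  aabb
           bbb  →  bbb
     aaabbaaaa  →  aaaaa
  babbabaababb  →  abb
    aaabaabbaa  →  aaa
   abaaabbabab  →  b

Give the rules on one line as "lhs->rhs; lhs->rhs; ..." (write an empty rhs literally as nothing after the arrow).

  | aabbbaa => aabbaa => aabaa => aa
  | aaabbabb => aaababb => aabb
  | bbb
  | aaabbaaaa => aaabaaaa => aaaaa

aba->; ba->a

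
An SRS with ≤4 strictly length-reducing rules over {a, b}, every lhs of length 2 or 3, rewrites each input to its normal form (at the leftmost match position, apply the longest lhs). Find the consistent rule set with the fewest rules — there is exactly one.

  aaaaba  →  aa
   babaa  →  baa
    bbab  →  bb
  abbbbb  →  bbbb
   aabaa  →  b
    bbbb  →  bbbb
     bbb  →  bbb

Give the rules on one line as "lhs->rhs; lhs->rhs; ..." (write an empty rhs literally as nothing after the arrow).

  | aaaaba => aaab => aa
  | babaa => baa
  | bbab => bb
  | abbbbb => bbbb

ab->; aba->b; bab->b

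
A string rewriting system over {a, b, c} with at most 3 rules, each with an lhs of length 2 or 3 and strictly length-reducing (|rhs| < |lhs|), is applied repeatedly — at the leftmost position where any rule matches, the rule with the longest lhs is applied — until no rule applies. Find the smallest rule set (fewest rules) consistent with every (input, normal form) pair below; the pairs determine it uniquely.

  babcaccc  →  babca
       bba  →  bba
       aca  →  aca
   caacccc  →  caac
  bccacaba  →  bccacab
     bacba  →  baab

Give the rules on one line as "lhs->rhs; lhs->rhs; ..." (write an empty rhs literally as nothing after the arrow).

aba->ab; cba->ab; ccc->

  | babcaccc => babca
  | bba
  | aca
  | caacccc => caac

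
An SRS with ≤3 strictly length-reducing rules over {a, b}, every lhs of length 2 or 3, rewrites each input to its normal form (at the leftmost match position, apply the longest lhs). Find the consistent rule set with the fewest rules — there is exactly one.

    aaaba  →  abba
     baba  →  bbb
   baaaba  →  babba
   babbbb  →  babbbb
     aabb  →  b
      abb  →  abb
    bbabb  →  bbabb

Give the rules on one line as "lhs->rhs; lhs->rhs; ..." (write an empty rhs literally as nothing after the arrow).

  | aaaba => abba
  | baba => bbb
  | baaaba => babba
  | babbbb

aaa->ab; aab->; aba->bb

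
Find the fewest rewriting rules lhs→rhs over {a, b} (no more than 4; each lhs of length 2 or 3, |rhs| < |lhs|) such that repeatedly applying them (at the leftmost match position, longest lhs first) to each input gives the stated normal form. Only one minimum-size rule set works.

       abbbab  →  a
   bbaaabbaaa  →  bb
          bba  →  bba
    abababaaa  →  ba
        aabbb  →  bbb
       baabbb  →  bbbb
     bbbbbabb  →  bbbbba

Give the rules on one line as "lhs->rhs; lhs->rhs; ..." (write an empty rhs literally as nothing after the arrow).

aa->; aba->ab; abb->a

  | abbbab => abab => abb => a
  | bbaaabbaaa => bbabbaaa => bbaaaa => bbaa => bb
  | bba
  | abababaaa => abbabaaa => aabaaa => baaa => ba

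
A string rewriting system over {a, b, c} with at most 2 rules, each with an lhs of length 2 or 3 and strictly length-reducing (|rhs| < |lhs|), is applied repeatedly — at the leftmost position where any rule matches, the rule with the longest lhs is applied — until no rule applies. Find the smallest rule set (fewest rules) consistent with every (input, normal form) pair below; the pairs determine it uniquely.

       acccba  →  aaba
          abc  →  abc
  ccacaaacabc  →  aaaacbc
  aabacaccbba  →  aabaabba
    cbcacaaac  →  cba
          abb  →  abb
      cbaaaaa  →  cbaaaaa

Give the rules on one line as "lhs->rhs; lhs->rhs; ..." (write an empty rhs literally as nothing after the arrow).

ca->c; ccc->a

  | acccba => aaba
  | abc
  | ccacaaacabc => cccaaacabc => aaaacabc => aaaacbc
  | aabacaccbba => aabacccbba => aabaabba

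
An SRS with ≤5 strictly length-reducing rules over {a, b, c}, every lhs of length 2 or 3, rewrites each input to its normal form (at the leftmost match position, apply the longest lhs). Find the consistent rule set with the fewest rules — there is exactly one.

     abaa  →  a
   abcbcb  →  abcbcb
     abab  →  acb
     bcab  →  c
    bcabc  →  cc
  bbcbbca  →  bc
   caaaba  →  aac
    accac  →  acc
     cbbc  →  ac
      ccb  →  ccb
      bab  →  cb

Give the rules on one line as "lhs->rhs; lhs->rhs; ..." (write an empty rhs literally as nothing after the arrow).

ba->c; ca->; cab->a; cbb->a

  | abaa => aca => a
  | abcbcb
  | abab => acb
  | bcab => ba => c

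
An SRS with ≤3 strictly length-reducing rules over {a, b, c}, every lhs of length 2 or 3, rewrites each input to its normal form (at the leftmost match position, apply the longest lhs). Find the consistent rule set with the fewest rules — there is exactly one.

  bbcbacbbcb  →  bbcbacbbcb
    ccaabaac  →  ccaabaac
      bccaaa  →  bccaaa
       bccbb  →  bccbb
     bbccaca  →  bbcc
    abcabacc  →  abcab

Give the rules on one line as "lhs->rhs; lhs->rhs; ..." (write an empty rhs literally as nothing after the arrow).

aca->; acc->

  | bbcbacbbcb
  | ccaabaac
  | bccaaa
  | bccbb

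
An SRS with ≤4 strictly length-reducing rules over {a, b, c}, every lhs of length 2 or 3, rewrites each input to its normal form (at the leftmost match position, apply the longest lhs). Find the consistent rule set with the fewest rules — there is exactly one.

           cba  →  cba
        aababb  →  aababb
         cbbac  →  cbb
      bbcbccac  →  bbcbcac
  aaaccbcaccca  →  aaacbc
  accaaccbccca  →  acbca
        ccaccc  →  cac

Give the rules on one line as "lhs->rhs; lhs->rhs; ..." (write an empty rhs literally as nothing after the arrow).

aca->; bac->b; cc->c

  | cba
  | aababb
  | cbbac => cbb
  | bbcbccac => bbcbcac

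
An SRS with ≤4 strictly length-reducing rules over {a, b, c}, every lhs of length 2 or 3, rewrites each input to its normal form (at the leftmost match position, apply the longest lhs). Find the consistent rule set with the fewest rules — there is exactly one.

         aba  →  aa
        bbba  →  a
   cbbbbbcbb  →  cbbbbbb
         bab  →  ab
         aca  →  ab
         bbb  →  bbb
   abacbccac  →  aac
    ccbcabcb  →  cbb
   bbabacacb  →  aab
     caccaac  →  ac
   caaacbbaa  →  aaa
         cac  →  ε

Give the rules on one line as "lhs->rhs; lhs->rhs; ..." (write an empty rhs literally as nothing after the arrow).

  | aba => aa
  | bbba => bba => ba => a
  | cbbbbbcbb => cbbbbbb
  | bab => ab

ba->a; bc->; ca->b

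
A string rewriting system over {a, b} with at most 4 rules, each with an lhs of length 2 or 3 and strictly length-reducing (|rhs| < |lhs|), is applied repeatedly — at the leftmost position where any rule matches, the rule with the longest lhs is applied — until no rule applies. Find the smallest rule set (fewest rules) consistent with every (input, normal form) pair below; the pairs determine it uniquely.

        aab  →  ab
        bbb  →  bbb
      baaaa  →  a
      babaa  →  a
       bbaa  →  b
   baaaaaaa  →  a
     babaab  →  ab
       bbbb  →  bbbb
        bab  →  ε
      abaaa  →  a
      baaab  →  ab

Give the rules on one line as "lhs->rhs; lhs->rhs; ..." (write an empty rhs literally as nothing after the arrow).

  | aab => ab
  | bbb
  | baaaa => aa => a
  | babaa => aa => a

aa->a; baa->; bab->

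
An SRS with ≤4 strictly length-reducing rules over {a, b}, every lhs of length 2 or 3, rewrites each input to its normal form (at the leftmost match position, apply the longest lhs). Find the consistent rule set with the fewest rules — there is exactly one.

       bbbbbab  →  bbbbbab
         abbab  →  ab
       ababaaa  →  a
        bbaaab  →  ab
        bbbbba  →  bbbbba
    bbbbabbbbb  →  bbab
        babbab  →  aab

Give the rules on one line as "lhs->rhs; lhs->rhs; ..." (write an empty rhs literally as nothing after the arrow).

  | bbbbbab
  | abbab => aaab => ab
  | ababaaa => abaaa => aaa => a
  | bbaaab => baab => ab

aaa->a; abb->aa; baa->a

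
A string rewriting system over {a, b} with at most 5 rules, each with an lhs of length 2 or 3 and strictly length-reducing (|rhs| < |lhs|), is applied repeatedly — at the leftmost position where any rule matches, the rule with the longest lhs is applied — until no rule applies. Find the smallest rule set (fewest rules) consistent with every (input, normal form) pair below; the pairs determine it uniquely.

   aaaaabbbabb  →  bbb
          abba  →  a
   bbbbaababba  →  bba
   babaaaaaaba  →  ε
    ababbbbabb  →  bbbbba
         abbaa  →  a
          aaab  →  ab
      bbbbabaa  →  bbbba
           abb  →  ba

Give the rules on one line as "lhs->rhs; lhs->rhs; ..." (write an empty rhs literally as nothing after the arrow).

  | aaaaabbbabb => aaaabbbabb => aaabbbabb => aabbbabb => abbbabb => bababb => bbb
  | abba => baa => aa => a
  | bbbbaababba => bbbaababba => bbaababba => baababba => aababba => ababba => bba
  | babaaaaaaba => baaaaaba => aaaaaba => aaaaba => aaaba => aaba => aba => ε

aa->a; aba->; abb->ba; baa->aa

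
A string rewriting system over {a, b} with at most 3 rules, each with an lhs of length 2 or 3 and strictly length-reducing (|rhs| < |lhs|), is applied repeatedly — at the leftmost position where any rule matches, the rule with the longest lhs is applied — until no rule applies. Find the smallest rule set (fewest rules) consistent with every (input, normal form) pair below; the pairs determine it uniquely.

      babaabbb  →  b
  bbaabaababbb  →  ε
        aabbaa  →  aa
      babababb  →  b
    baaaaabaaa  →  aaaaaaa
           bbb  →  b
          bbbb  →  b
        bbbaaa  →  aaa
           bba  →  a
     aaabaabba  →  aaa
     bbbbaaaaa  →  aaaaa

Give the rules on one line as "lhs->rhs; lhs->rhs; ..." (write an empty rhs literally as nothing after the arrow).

  | babaabbb => abaabbb => aabbb => abb => b
  | bbaabaababbb => baabaababbb => aabaababbb => aaababbb => aaabbb => aabb => ab => ε
  | aabbaa => abaa => aa
  | babababb => abababb => ababb => abb => b

ab->; ba->a; bb->b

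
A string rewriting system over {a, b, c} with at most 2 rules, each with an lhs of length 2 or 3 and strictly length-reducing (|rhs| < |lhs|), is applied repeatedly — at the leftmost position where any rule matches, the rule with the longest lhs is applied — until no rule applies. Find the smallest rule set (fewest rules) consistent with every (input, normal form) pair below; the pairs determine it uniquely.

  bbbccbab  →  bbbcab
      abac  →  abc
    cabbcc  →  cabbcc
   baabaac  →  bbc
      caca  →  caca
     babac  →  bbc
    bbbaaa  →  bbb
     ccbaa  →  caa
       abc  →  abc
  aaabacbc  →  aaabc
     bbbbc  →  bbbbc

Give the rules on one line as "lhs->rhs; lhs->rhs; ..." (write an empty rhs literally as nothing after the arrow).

  | bbbccbab => bbbcab
  | abac => abc
  | cabbcc
  | baabaac => babaac => bbaac => bbac => bbc

ba->b; cb->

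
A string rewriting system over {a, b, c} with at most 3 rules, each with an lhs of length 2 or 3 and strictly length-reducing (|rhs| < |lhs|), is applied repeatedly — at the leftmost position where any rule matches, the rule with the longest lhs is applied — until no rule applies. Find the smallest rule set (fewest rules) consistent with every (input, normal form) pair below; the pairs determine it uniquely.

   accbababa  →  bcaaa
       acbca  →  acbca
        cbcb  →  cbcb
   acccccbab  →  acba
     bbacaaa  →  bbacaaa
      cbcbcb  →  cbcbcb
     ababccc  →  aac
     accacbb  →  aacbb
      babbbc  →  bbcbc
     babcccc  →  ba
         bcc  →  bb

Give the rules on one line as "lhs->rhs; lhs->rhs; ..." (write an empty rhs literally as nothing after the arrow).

ab->a; abb->bc; cc->b

  | accbababa => abbababa => bcababa => bcaaba => bcaaa
  | acbca
  | cbcb
  | acccccbab => abcccbab => acccbab => abcbab => acbab => acba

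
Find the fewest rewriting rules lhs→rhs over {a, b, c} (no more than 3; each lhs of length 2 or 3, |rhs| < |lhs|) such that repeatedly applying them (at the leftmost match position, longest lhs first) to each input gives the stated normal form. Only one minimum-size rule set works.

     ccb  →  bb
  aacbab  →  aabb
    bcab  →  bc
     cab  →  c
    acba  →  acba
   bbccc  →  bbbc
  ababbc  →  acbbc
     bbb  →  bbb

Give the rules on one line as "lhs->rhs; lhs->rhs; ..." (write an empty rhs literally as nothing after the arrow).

  | ccb => bb
  | aacbab => aaccb => aabb
  | bcab => bc
  | cab => c

bab->cb; cab->c; cc->b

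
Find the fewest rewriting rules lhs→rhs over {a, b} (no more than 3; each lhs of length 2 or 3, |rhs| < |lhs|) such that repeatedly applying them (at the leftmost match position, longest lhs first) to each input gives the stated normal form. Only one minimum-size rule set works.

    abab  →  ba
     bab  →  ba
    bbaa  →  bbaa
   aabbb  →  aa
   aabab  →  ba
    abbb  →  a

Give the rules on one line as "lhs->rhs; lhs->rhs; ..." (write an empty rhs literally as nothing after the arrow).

ab->a; aba->ba

  | abab => bab => ba
  | bab => ba
  | bbaa
  | aabbb => aabb => aab => aa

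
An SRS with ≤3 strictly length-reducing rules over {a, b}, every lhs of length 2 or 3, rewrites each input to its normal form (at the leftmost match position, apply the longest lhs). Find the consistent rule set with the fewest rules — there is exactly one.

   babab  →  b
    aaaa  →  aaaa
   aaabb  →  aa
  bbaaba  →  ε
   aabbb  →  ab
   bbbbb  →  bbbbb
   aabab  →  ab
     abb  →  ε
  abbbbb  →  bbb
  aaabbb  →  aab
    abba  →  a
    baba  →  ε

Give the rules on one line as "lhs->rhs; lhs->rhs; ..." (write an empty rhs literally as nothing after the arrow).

aba->; abb->; ba->

  | babab => bab => b
  | aaaa
  | aaabb => aa
  | bbaaba => baba => ba => ε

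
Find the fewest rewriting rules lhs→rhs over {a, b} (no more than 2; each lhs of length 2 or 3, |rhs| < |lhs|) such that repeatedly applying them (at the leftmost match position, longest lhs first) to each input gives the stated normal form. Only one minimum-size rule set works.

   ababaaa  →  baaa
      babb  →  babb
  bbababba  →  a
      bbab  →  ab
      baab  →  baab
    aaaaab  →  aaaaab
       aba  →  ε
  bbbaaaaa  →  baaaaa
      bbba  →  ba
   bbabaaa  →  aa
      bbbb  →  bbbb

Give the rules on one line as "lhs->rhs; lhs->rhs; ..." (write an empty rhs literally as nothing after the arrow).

aba->; bba->a

  | ababaaa => baaa
  | babb
  | bbababba => ababba => bba => a
  | bbab => ab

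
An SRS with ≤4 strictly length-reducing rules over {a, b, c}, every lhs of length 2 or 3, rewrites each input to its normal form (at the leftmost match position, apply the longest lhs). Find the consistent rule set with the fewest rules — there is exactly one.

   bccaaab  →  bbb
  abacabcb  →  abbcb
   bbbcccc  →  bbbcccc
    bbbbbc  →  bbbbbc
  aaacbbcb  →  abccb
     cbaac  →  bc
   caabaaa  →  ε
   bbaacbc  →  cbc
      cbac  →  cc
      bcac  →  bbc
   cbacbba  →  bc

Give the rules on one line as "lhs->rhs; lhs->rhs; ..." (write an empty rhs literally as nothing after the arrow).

aa->; ba->; ca->b; cbb->bc

  | bccaaab => bcbaab => bcab => bbb
  | abacabcb => acabcb => abbcb
  | bbbcccc
  | bbbbbc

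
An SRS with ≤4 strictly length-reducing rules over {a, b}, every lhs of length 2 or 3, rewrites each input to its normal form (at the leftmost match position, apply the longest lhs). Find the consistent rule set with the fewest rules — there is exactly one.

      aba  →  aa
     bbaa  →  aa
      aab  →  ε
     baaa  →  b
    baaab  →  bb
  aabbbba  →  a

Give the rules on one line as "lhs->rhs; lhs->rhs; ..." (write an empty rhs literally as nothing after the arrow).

aaa->b; aab->; ba->a

  | aba => aa
  | bbaa => baa => aa
  | aab => ε
  | baaa => aaa => b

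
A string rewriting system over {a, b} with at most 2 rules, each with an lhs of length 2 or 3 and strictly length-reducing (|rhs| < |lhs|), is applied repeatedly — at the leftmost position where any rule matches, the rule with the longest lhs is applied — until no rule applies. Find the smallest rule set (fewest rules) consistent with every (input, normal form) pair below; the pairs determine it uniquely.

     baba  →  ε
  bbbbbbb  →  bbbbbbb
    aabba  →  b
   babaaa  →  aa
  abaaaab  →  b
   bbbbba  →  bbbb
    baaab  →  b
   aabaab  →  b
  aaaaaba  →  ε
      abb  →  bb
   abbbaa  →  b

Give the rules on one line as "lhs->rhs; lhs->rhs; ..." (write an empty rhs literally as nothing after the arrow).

ab->b; ba->

  | baba => ba => ε
  | bbbbbbb
  | aabba => abba => bba => b
  | babaaa => baaa => aa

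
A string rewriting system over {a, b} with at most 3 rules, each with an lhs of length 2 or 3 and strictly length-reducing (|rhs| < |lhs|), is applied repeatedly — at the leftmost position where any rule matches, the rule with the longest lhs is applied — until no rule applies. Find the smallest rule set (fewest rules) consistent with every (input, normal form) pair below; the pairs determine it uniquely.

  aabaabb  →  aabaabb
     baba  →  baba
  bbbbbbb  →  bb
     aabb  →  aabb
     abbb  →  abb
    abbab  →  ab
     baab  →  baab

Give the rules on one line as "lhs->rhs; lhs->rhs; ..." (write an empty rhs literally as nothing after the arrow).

  | aabaabb
  | baba
  | bbbbbbb => bbbbbb => bbbbb => bbbb => bbb => bb
  | aabb

bba->; bbb->bb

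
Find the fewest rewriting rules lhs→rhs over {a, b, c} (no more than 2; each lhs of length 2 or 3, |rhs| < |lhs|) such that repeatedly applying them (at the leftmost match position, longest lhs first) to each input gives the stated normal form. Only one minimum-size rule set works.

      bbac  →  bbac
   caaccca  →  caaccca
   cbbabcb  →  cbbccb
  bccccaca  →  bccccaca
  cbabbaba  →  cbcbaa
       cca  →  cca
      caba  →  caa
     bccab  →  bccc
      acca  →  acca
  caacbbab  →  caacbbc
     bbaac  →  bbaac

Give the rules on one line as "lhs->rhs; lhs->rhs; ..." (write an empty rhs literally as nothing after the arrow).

ab->c; aba->aa

  | bbac
  | caaccca
  | cbbabcb => cbbccb
  | bccccaca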